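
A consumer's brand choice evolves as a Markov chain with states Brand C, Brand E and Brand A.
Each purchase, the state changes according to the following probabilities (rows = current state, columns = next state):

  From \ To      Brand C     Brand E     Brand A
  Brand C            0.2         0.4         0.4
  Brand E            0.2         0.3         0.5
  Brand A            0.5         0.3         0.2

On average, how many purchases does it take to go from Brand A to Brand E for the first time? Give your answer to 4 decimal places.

Let t(s) be the expected number of purchases to first reach Brand E from state s, with t(Brand E) = 0. Conditioning on the first purchase:
t(Brand C) = 1 + 0.2·t(Brand C) + 0.4·t(Brand A)
t(Brand A) = 1 + 0.5·t(Brand C) + 0.2·t(Brand A)
Solving: t(Brand C) = 2.7273, t(Brand A) = 2.9545.
Expected purchases from Brand A to Brand E: 2.9545.

2.9545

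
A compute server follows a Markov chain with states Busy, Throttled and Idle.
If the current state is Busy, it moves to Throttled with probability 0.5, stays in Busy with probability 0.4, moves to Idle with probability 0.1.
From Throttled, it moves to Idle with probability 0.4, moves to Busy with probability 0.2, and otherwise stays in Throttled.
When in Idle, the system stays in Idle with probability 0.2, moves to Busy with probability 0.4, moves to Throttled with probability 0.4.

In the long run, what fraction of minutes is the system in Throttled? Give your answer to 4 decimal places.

Let the stationary distribution be π with π = πP and π_1 + π_2 + π_3 = 1.
π_1 = 0.4·π_1 + 0.2·π_2 + 0.4·π_3
π_2 = 0.5·π_1 + 0.4·π_2 + 0.4·π_3
Solving with the normalization constraint gives π = (0.3137, 0.4314, 0.2549).
So the stationary probability of Throttled is 0.4314.

0.4314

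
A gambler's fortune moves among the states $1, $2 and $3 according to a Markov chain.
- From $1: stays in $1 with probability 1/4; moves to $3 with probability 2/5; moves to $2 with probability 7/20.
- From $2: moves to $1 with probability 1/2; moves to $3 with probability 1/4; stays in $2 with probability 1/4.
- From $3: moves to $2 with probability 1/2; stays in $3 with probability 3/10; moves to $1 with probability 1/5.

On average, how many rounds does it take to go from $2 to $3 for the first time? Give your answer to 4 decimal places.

3.2258

Let t(s) be the expected number of rounds to first reach $3 from state s, with t($3) = 0. Conditioning on the first round:
t($1) = 1 + 0.25·t($1) + 0.35·t($2)
t($2) = 1 + 0.5·t($1) + 0.25·t($2)
Solving: t($1) = 2.8387, t($2) = 3.2258.
Expected rounds from $2 to $3: 3.2258.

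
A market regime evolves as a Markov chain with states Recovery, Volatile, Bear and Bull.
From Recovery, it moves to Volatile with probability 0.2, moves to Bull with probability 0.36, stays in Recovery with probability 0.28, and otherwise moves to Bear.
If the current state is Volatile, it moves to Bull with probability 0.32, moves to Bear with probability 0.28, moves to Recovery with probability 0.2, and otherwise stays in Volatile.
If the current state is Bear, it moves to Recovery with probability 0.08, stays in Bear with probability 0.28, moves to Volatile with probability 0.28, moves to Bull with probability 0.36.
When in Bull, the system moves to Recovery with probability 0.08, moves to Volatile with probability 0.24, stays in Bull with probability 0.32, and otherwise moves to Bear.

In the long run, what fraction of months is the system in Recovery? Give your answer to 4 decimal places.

Let the stationary distribution be π with π = πP and π_1 + π_2 + π_3 + π_4 = 1.
π_1 = 0.28·π_1 + 0.2·π_2 + 0.08·π_3 + 0.08·π_4
π_2 = 0.2·π_1 + 0.2·π_2 + 0.28·π_3 + 0.24·π_4
π_3 = 0.16·π_1 + 0.28·π_2 + 0.28·π_3 + 0.36·π_4
Solving with the normalization constraint gives π = (0.1355, 0.2367, 0.2907, 0.3370).
So the stationary probability of Recovery is 0.1355.

0.1355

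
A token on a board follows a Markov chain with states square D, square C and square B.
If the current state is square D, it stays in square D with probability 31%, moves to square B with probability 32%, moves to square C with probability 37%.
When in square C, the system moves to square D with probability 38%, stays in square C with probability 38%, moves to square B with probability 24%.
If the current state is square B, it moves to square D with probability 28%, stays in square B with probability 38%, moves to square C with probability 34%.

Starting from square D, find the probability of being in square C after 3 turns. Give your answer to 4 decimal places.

0.3644

Propagate the distribution vector 3 turns from square D.
After 0 turns: (1.0000, 0.0000, 0.0000)
After 1 turn: (0.3100, 0.3700, 0.3200)
After 2 turns: (0.3263, 0.3641, 0.3096)
After 3 turns: (0.3262, 0.3644, 0.3094)
P(in square C after 3 turns) = 0.3644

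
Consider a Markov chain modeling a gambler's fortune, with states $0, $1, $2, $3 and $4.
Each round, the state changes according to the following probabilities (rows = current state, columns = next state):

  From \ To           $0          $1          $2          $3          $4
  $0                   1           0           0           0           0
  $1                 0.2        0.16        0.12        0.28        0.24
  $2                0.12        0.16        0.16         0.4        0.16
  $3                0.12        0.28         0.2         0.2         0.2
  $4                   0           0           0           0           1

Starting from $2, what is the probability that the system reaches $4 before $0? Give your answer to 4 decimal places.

Let h(s) be the probability of absorption at $4 starting from transient state s. Then h($4) = 1 and h($0) = 0. By first-step analysis:
h($1) = 0.2·0 + 0.16·h($1) + 0.12·h($2) + 0.28·h($3) + 0.24·1
h($2) = 0.12·0 + 0.16·h($1) + 0.16·h($2) + 0.4·h($3) + 0.16·1
h($3) = 0.12·0 + 0.28·h($1) + 0.2·h($2) + 0.2·h($3) + 0.2·1
Solving: h($1) = 0.5666, h($2) = 0.5810, h($3) = 0.5936.
Starting from $2, the probability is 0.5810.

0.5810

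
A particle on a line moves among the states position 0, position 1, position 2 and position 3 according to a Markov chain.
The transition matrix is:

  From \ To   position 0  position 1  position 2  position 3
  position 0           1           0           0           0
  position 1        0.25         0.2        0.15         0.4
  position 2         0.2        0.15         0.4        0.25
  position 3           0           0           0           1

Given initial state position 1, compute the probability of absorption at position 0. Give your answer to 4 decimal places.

Let h(s) be the probability of absorption at position 0 starting from transient state s. Then h(position 0) = 1 and h(position 3) = 0. By first-step analysis:
h(position 1) = 0.25·1 + 0.2·h(position 1) + 0.15·h(position 2) + 0.4·0
h(position 2) = 0.2·1 + 0.15·h(position 1) + 0.4·h(position 2) + 0.25·0
Solving: h(position 1) = 0.3934, h(position 2) = 0.4317.
Starting from position 1, the probability is 0.3934.

0.3934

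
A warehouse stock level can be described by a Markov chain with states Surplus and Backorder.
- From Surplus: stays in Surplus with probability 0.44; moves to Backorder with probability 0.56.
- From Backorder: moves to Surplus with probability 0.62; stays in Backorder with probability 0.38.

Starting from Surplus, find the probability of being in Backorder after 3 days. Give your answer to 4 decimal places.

Propagate the distribution vector 3 days from Surplus.
After 0 days: (1.0000, 0.0000)
After 1 day: (0.4400, 0.5600)
After 2 days: (0.5408, 0.4592)
After 3 days: (0.5227, 0.4773)
P(in Backorder after 3 days) = 0.4773

0.4773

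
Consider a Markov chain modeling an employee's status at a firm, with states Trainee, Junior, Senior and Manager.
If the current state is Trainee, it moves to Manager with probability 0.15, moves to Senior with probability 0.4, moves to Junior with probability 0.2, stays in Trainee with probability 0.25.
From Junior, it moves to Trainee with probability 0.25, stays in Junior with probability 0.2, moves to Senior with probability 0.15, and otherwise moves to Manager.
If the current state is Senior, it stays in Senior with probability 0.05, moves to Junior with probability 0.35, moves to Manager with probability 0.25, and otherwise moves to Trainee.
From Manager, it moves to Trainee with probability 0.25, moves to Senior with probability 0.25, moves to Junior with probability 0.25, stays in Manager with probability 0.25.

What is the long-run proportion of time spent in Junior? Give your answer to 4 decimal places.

Let the stationary distribution be π with π = πP and π_1 + π_2 + π_3 + π_4 = 1.
π_1 = 0.25·π_1 + 0.25·π_2 + 0.35·π_3 + 0.25·π_4
π_2 = 0.2·π_1 + 0.2·π_2 + 0.35·π_3 + 0.25·π_4
π_3 = 0.4·π_1 + 0.15·π_2 + 0.05·π_3 + 0.25·π_4
Solving with the normalization constraint gives π = (0.2722, 0.2463, 0.2218, 0.2597).
So the stationary probability of Junior is 0.2463.

0.2463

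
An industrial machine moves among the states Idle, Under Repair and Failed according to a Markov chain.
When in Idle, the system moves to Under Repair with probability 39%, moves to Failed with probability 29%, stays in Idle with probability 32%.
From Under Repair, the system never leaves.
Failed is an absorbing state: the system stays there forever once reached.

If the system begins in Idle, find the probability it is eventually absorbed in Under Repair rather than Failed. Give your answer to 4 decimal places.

Let h(s) be the probability of absorption at Under Repair starting from transient state s. Then h(Under Repair) = 1 and h(Failed) = 0. By first-step analysis:
h(Idle) = 0.32·h(Idle) + 0.39·1 + 0.29·0
Solving: h(Idle) = 0.5735.
Starting from Idle, the probability is 0.5735.

0.5735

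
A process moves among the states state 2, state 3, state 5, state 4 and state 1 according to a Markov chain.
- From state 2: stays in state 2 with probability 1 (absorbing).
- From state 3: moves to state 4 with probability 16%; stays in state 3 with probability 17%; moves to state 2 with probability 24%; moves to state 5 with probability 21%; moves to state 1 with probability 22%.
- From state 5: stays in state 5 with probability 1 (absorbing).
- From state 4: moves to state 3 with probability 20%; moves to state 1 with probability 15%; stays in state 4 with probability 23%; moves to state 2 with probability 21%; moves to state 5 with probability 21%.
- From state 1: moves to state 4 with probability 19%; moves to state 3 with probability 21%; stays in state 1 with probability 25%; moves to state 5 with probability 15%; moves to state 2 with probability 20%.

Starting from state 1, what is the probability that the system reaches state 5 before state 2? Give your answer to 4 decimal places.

Let h(s) be the probability of absorption at state 5 starting from transient state s. Then h(state 5) = 1 and h(state 2) = 0. By first-step analysis:
h(state 3) = 0.24·0 + 0.17·h(state 3) + 0.21·1 + 0.16·h(state 4) + 0.22·h(state 1)
h(state 4) = 0.21·0 + 0.2·h(state 3) + 0.21·1 + 0.23·h(state 4) + 0.15·h(state 1)
h(state 1) = 0.2·0 + 0.21·h(state 3) + 0.15·1 + 0.19·h(state 4) + 0.25·h(state 1)
Solving: h(state 3) = 0.4658, h(state 4) = 0.4819, h(state 1) = 0.4525.
Starting from state 1, the probability is 0.4525.

0.4525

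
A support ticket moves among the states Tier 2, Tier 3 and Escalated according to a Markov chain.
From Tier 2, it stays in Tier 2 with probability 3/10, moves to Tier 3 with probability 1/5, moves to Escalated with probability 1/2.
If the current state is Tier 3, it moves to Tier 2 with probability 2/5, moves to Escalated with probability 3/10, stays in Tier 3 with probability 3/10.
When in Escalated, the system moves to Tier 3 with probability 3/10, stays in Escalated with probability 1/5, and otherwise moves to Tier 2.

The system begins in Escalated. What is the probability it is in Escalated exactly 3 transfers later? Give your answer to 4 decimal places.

0.3360

Propagate the distribution vector 3 transfers from Escalated.
After 0 transfers: (0.0000, 0.0000, 1.0000)
After 1 transfer: (0.5000, 0.3000, 0.2000)
After 2 transfers: (0.3700, 0.2500, 0.3800)
After 3 transfers: (0.4010, 0.2630, 0.3360)
P(in Escalated after 3 transfers) = 0.3360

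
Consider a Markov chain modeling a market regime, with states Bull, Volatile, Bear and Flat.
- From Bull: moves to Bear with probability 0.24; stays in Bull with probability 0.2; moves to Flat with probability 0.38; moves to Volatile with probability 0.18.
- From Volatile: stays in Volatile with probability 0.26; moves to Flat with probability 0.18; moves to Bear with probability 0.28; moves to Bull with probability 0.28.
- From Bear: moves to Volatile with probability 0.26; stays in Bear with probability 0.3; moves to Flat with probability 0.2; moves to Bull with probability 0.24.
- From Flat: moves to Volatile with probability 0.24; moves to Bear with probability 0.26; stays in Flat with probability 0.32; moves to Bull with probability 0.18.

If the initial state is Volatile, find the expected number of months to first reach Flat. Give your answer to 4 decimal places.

Let t(s) be the expected number of months to first reach Flat from state s, with t(Flat) = 0. Conditioning on the first month:
t(Bull) = 1 + 0.2·t(Bull) + 0.18·t(Volatile) + 0.24·t(Bear)
t(Volatile) = 1 + 0.28·t(Bull) + 0.26·t(Volatile) + 0.28·t(Bear)
t(Bear) = 1 + 0.24·t(Bull) + 0.26·t(Volatile) + 0.3·t(Bear)
Solving: t(Bull) = 3.4646, t(Volatile) = 4.2495, t(Bear) = 4.1948.
Expected months from Volatile to Flat: 4.2495.

4.2495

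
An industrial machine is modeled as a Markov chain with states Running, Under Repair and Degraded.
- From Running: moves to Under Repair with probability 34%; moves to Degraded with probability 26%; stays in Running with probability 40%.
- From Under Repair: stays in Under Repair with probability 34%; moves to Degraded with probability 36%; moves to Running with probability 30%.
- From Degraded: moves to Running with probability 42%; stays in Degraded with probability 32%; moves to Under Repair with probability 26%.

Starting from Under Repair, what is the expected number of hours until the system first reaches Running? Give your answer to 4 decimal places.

2.9279

Let t(s) be the expected number of hours to first reach Running from state s, with t(Running) = 0. Conditioning on the first hour:
t(Under Repair) = 1 + 0.34·t(Under Repair) + 0.36·t(Degraded)
t(Degraded) = 1 + 0.26·t(Under Repair) + 0.32·t(Degraded)
Solving: t(Under Repair) = 2.9279, t(Degraded) = 2.5901.
Expected hours from Under Repair to Running: 2.9279.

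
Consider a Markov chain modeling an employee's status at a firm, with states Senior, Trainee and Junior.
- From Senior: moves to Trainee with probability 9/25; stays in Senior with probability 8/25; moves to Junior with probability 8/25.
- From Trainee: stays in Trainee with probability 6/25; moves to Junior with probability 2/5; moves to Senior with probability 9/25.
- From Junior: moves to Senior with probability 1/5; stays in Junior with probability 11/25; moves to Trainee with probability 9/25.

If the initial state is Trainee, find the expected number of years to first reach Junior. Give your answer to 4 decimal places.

2.6860

Let t(s) be the expected number of years to first reach Junior from state s, with t(Junior) = 0. Conditioning on the first year:
t(Senior) = 1 + 0.32·t(Senior) + 0.36·t(Trainee)
t(Trainee) = 1 + 0.36·t(Senior) + 0.24·t(Trainee)
Solving: t(Senior) = 2.8926, t(Trainee) = 2.6860.
Expected years from Trainee to Junior: 2.6860.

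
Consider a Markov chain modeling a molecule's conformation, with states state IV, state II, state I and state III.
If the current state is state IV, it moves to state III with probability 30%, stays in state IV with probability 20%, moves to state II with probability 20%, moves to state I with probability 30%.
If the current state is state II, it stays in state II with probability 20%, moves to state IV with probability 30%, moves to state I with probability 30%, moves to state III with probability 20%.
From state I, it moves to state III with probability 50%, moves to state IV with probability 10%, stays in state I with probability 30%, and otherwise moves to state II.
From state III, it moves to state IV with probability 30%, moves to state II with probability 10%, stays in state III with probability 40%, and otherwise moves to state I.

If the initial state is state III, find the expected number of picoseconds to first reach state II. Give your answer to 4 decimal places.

8.1452

Let t(s) be the expected number of picoseconds to first reach state II from state s, with t(state II) = 0. Conditioning on the first picosecond:
t(state IV) = 1 + 0.2·t(state IV) + 0.3·t(state I) + 0.3·t(state III)
t(state I) = 1 + 0.1·t(state IV) + 0.3·t(state I) + 0.5·t(state III)
t(state III) = 1 + 0.3·t(state IV) + 0.2·t(state I) + 0.4·t(state III)
Solving: t(state IV) = 7.4194, t(state I) = 8.3065, t(state III) = 8.1452.
Expected picoseconds from state III to state II: 8.1452.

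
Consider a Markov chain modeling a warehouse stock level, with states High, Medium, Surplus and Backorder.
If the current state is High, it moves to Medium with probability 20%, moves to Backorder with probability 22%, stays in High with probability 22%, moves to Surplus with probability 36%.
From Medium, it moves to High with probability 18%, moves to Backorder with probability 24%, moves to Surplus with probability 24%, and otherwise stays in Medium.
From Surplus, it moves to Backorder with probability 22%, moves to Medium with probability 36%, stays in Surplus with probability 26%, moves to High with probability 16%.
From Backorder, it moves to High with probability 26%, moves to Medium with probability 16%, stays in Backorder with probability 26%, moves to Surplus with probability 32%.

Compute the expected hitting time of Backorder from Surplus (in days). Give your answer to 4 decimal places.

Let t(s) be the expected number of days to first reach Backorder from state s, with t(Backorder) = 0. Conditioning on the first day:
t(High) = 1 + 0.22·t(High) + 0.2·t(Medium) + 0.36·t(Surplus)
t(Medium) = 1 + 0.18·t(High) + 0.34·t(Medium) + 0.24·t(Surplus)
t(Surplus) = 1 + 0.16·t(High) + 0.36·t(Medium) + 0.26·t(Surplus)
Solving: t(High) = 4.4296, t(Medium) = 4.3287, t(Surplus) = 4.4150.
Expected days from Surplus to Backorder: 4.4150.

4.4150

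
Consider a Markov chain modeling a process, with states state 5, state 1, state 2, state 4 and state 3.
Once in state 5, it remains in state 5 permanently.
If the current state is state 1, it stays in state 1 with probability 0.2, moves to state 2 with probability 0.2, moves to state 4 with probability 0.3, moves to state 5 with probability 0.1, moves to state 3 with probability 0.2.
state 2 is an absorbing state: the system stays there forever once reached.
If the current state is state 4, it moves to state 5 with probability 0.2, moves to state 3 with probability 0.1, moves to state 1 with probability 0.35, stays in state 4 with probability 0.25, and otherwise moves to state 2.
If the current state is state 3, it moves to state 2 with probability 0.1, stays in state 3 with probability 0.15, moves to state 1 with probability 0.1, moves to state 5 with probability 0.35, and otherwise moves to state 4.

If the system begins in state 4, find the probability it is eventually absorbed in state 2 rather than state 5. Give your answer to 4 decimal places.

Let h(s) be the probability of absorption at state 2 starting from transient state s. Then h(state 2) = 1 and h(state 5) = 0. By first-step analysis:
h(state 1) = 0.1·0 + 0.2·h(state 1) + 0.2·1 + 0.3·h(state 4) + 0.2·h(state 3)
h(state 4) = 0.2·0 + 0.35·h(state 1) + 0.1·1 + 0.25·h(state 4) + 0.1·h(state 3)
h(state 3) = 0.35·0 + 0.1·h(state 1) + 0.1·1 + 0.3·h(state 4) + 0.15·h(state 3)
Solving: h(state 1) = 0.4780, h(state 4) = 0.3983, h(state 3) = 0.3145.
Starting from state 4, the probability is 0.3983.

0.3983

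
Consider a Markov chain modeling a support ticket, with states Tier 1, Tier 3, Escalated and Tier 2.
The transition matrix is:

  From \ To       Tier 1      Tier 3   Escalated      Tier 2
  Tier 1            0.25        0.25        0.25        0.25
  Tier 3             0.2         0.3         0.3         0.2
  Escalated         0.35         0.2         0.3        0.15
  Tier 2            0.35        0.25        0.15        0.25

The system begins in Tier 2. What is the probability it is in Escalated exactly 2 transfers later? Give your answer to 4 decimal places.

0.2450

Propagate the distribution vector 2 transfers from Tier 2.
After 0 transfers: (0.0000, 0.0000, 0.0000, 1.0000)
After 1 transfer: (0.3500, 0.2500, 0.1500, 0.2500)
After 2 transfers: (0.2775, 0.2550, 0.2450, 0.2225)
P(in Escalated after 2 transfers) = 0.2450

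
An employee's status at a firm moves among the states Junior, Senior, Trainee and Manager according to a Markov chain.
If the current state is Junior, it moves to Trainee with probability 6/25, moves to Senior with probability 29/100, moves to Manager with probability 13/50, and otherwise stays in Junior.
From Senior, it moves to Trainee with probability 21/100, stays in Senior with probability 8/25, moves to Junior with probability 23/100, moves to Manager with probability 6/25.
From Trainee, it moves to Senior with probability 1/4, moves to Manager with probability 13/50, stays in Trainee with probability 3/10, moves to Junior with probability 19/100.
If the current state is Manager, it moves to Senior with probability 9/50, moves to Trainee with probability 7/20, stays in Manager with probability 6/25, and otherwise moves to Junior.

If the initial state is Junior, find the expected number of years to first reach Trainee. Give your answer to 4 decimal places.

Let t(s) be the expected number of years to first reach Trainee from state s, with t(Trainee) = 0. Conditioning on the first year:
t(Junior) = 1 + 0.21·t(Junior) + 0.29·t(Senior) + 0.26·t(Manager)
t(Senior) = 1 + 0.23·t(Junior) + 0.32·t(Senior) + 0.24·t(Manager)
t(Manager) = 1 + 0.23·t(Junior) + 0.18·t(Senior) + 0.24·t(Manager)
Solving: t(Junior) = 3.8560, t(Senior) = 3.9841, t(Manager) = 3.4263.
Expected years from Junior to Trainee: 3.8560.

3.8560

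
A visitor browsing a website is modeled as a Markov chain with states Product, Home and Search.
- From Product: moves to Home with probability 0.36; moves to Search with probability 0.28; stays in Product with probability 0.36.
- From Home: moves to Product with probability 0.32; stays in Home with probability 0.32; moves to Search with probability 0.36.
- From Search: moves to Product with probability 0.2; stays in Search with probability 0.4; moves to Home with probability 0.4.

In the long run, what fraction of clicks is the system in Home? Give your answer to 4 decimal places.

Let the stationary distribution be π with π = πP and π_1 + π_2 + π_3 = 1.
π_1 = 0.36·π_1 + 0.32·π_2 + 0.2·π_3
π_2 = 0.36·π_1 + 0.32·π_2 + 0.4·π_3
Solving with the normalization constraint gives π = (0.2895, 0.3596, 0.3509).
So the stationary probability of Home is 0.3596.

0.3596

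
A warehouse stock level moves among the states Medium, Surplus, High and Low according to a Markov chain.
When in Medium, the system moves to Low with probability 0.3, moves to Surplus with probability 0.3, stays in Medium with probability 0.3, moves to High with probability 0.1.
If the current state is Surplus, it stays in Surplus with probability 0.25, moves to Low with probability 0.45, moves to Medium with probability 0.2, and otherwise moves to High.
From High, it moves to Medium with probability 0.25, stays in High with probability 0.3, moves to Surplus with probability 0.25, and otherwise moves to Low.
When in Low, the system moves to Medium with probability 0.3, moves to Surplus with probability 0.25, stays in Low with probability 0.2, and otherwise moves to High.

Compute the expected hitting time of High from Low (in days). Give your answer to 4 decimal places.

Let t(s) be the expected number of days to first reach High from state s, with t(High) = 0. Conditioning on the first day:
t(Medium) = 1 + 0.3·t(Medium) + 0.3·t(Surplus) + 0.3·t(Low)
t(Surplus) = 1 + 0.2·t(Medium) + 0.25·t(Surplus) + 0.45·t(Low)
t(Low) = 1 + 0.3·t(Medium) + 0.25·t(Surplus) + 0.2·t(Low)
Solving: t(Medium) = 6.8282, t(Surplus) = 6.6960, t(Low) = 5.9031.
Expected days from Low to High: 5.9031.

5.9031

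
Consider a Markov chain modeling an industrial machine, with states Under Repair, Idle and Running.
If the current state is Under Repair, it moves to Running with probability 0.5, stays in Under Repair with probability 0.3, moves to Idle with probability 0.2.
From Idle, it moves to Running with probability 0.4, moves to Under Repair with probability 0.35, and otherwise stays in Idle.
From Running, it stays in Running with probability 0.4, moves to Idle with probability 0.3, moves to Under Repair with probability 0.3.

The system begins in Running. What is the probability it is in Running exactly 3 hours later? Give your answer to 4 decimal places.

0.4315

Propagate the distribution vector 3 hours from Running.
After 0 hours: (0.0000, 0.0000, 1.0000)
After 1 hour: (0.3000, 0.3000, 0.4000)
After 2 hours: (0.3150, 0.2550, 0.4300)
After 3 hours: (0.3128, 0.2558, 0.4315)
P(in Running after 3 hours) = 0.4315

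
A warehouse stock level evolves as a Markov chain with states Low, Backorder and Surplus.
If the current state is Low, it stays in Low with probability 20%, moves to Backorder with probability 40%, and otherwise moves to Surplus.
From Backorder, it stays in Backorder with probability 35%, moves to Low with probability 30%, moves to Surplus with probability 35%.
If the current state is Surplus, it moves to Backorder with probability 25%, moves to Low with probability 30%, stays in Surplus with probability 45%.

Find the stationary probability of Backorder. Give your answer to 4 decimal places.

0.3232

Let the stationary distribution be π with π = πP and π_1 + π_2 + π_3 = 1.
π_1 = 0.2·π_1 + 0.3·π_2 + 0.3·π_3
π_2 = 0.4·π_1 + 0.35·π_2 + 0.25·π_3
Solving with the normalization constraint gives π = (0.2727, 0.3232, 0.4040).
So the stationary probability of Backorder is 0.3232.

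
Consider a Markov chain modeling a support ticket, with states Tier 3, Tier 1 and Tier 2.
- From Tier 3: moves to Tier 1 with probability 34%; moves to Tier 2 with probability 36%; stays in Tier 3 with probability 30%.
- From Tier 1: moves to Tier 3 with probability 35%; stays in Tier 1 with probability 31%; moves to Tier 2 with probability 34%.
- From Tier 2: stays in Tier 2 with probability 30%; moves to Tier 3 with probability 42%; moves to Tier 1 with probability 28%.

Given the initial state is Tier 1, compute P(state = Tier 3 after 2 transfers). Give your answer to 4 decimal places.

0.3563

Sum over the intermediate state after 1 transfer:
P = P(Tier 1→Tier 3)·P(Tier 3→Tier 3) + P(Tier 1→Tier 1)·P(Tier 1→Tier 3) + P(Tier 1→Tier 2)·P(Tier 2→Tier 3)
  = 0.35×0.3 + 0.31×0.35 + 0.34×0.42
  = 0.1050 + 0.1085 + 0.1428 = 0.3563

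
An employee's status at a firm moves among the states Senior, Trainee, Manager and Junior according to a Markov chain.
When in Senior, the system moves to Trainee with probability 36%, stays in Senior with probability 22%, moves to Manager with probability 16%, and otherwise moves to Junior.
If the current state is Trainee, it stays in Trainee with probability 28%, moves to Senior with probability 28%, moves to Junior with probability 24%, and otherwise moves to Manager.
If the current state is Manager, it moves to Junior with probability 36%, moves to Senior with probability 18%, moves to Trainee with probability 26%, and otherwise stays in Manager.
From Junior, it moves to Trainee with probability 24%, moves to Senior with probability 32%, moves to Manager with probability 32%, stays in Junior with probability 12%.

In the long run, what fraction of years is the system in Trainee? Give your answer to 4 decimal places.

Let the stationary distribution be π with π = πP and π_1 + π_2 + π_3 + π_4 = 1.
π_1 = 0.22·π_1 + 0.28·π_2 + 0.18·π_3 + 0.32·π_4
π_2 = 0.36·π_1 + 0.28·π_2 + 0.26·π_3 + 0.24·π_4
π_3 = 0.16·π_1 + 0.2·π_2 + 0.2·π_3 + 0.32·π_4
Solving with the normalization constraint gives π = (0.2526, 0.2861, 0.2190, 0.2423).
So the stationary probability of Trainee is 0.2861.

0.2861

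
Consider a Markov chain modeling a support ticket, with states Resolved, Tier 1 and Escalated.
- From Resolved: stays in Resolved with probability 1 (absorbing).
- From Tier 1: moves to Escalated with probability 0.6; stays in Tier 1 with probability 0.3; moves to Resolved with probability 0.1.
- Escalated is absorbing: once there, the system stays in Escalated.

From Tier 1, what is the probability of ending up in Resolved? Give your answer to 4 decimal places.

0.1429

Let h(s) be the probability of absorption at Resolved starting from transient state s. Then h(Resolved) = 1 and h(Escalated) = 0. By first-step analysis:
h(Tier 1) = 0.1·1 + 0.3·h(Tier 1) + 0.6·0
Solving: h(Tier 1) = 0.1429.
Starting from Tier 1, the probability is 0.1429.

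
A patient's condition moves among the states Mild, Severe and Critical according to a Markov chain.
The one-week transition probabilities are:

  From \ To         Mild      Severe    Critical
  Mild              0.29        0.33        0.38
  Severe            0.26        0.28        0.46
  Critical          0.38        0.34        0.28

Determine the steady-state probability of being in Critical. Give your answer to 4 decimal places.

Let the stationary distribution be π with π = πP and π_1 + π_2 + π_3 = 1.
π_1 = 0.29·π_1 + 0.26·π_2 + 0.38·π_3
π_2 = 0.33·π_1 + 0.28·π_2 + 0.34·π_3
Solving with the normalization constraint gives π = (0.3136, 0.3178, 0.3686).
So the stationary probability of Critical is 0.3686.

0.3686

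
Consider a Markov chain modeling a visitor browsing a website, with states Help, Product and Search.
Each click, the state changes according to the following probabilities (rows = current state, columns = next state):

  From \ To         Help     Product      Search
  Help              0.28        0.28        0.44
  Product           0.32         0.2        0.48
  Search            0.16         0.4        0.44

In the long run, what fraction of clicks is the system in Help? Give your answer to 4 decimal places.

Let the stationary distribution be π with π = πP and π_1 + π_2 + π_3 = 1.
π_1 = 0.28·π_1 + 0.32·π_2 + 0.16·π_3
π_2 = 0.28·π_1 + 0.2·π_2 + 0.4·π_3
Solving with the normalization constraint gives π = (0.2381, 0.3095, 0.4524).
So the stationary probability of Help is 0.2381.

0.2381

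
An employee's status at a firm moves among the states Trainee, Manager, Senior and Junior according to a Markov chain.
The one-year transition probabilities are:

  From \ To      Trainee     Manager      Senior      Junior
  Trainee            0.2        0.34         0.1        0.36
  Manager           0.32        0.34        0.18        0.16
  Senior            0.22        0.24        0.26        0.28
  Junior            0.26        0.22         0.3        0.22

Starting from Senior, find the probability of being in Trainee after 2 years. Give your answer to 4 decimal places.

Propagate the distribution vector 2 years from Senior.
After 0 years: (0.0000, 0.0000, 1.0000, 0.0000)
After 1 year: (0.2200, 0.2400, 0.2600, 0.2800)
After 2 years: (0.2508, 0.2804, 0.2168, 0.2520)
P(in Trainee after 2 years) = 0.2508

0.2508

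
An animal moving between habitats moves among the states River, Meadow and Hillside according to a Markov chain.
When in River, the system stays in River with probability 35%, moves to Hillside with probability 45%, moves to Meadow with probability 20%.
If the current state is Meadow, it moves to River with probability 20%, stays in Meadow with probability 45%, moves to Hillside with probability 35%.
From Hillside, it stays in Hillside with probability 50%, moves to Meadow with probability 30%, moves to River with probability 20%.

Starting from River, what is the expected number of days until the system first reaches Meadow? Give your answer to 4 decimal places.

Let t(s) be the expected number of days to first reach Meadow from state s, with t(Meadow) = 0. Conditioning on the first day:
t(River) = 1 + 0.35·t(River) + 0.45·t(Hillside)
t(Hillside) = 1 + 0.2·t(River) + 0.5·t(Hillside)
Solving: t(River) = 4.0426, t(Hillside) = 3.6170.
Expected days from River to Meadow: 4.0426.

4.0426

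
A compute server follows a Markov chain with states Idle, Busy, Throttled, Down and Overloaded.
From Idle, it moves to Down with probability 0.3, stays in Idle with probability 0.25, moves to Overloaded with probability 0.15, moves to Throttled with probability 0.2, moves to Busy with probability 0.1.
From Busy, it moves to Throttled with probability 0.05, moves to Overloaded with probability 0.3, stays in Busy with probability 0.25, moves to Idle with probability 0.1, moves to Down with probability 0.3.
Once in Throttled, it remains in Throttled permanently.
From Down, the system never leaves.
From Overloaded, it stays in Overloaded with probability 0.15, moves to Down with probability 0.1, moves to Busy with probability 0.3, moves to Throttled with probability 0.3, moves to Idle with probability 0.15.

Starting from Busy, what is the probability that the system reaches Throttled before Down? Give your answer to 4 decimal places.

0.3422

Let h(s) be the probability of absorption at Throttled starting from transient state s. Then h(Throttled) = 1 and h(Down) = 0. By first-step analysis:
h(Idle) = 0.25·h(Idle) + 0.1·h(Busy) + 0.2·1 + 0.3·0 + 0.15·h(Overloaded)
h(Busy) = 0.1·h(Idle) + 0.25·h(Busy) + 0.05·1 + 0.3·0 + 0.3·h(Overloaded)
h(Overloaded) = 0.15·h(Idle) + 0.3·h(Busy) + 0.3·1 + 0.1·0 + 0.15·h(Overloaded)
Solving: h(Idle) = 0.4219, h(Busy) = 0.3422, h(Overloaded) = 0.5482.
Starting from Busy, the probability is 0.3422.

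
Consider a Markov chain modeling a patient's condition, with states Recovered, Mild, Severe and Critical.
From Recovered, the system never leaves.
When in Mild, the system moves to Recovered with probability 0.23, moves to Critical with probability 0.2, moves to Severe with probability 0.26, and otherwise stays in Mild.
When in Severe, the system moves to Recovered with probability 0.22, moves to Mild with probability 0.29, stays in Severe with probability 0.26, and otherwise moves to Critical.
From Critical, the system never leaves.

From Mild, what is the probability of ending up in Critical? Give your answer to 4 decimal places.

0.4775

Let h(s) be the probability of absorption at Critical starting from transient state s. Then h(Critical) = 1 and h(Recovered) = 0. By first-step analysis:
h(Mild) = 0.23·0 + 0.31·h(Mild) + 0.26·h(Severe) + 0.2·1
h(Severe) = 0.22·0 + 0.29·h(Mild) + 0.26·h(Severe) + 0.23·1
Solving: h(Mild) = 0.4775, h(Severe) = 0.4979.
Starting from Mild, the probability is 0.4775.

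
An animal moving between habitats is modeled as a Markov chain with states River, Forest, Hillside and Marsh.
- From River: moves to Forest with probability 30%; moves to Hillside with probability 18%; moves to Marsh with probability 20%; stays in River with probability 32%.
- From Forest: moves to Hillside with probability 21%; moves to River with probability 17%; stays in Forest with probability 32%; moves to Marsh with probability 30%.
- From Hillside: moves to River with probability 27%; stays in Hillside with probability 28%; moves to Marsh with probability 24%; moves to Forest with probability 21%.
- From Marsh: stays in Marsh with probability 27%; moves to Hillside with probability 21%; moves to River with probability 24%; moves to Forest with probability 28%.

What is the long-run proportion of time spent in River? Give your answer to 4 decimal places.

Let the stationary distribution be π with π = πP and π_1 + π_2 + π_3 + π_4 = 1.
π_1 = 0.32·π_1 + 0.17·π_2 + 0.27·π_3 + 0.24·π_4
π_2 = 0.3·π_1 + 0.32·π_2 + 0.21·π_3 + 0.28·π_4
π_3 = 0.18·π_1 + 0.21·π_2 + 0.28·π_3 + 0.21·π_4
Solving with the normalization constraint gives π = (0.2466, 0.2809, 0.2179, 0.2546).
So the stationary probability of River is 0.2466.

0.2466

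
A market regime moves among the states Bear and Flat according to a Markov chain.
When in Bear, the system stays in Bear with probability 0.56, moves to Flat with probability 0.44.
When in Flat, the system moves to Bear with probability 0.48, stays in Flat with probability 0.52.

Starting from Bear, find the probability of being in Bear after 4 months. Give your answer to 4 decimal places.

Propagate the distribution vector 4 months from Bear.
After 0 months: (1.0000, 0.0000)
After 1 month: (0.5600, 0.4400)
After 2 months: (0.5248, 0.4752)
After 3 months: (0.5220, 0.4780)
After 4 months: (0.5218, 0.4782)
P(in Bear after 4 months) = 0.5218

0.5218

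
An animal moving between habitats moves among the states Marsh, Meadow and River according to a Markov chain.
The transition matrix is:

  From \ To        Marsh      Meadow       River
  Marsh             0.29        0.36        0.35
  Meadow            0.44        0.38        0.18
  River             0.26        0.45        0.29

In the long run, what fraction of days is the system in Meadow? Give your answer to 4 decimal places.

Let the stationary distribution be π with π = πP and π_1 + π_2 + π_3 = 1.
π_1 = 0.29·π_1 + 0.44·π_2 + 0.26·π_3
π_2 = 0.36·π_1 + 0.38·π_2 + 0.45·π_3
Solving with the normalization constraint gives π = (0.3408, 0.3919, 0.2673).
So the stationary probability of Meadow is 0.3919.

0.3919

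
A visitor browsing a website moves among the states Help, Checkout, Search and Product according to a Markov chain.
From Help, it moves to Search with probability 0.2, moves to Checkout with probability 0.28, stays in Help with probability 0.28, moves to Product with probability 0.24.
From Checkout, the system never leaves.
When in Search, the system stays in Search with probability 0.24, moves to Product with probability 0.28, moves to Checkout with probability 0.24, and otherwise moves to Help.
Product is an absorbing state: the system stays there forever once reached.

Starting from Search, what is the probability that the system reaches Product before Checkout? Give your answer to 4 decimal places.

0.5192

Let h(s) be the probability of absorption at Product starting from transient state s. Then h(Product) = 1 and h(Checkout) = 0. By first-step analysis:
h(Help) = 0.28·h(Help) + 0.28·0 + 0.2·h(Search) + 0.24·1
h(Search) = 0.24·h(Help) + 0.24·0 + 0.24·h(Search) + 0.28·1
Solving: h(Help) = 0.4776, h(Search) = 0.5192.
Starting from Search, the probability is 0.5192.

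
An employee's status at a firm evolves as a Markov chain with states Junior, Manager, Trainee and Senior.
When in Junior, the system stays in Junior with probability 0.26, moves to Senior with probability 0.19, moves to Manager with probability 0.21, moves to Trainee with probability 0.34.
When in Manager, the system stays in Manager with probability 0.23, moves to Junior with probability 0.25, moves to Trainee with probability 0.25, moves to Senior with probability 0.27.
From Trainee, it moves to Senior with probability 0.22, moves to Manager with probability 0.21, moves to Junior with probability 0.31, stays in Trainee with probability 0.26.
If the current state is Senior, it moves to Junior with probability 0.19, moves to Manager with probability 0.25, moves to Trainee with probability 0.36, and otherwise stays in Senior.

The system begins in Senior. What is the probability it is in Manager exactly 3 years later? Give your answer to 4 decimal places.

Propagate the distribution vector 3 years from Senior.
After 0 years: (0.0000, 0.0000, 0.0000, 1.0000)
After 1 year: (0.1900, 0.2500, 0.3600, 0.2000)
After 2 years: (0.2615, 0.2230, 0.2927, 0.2228)
After 3 years: (0.2568, 0.2234, 0.3010, 0.2188)
P(in Manager after 3 years) = 0.2234

0.2234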